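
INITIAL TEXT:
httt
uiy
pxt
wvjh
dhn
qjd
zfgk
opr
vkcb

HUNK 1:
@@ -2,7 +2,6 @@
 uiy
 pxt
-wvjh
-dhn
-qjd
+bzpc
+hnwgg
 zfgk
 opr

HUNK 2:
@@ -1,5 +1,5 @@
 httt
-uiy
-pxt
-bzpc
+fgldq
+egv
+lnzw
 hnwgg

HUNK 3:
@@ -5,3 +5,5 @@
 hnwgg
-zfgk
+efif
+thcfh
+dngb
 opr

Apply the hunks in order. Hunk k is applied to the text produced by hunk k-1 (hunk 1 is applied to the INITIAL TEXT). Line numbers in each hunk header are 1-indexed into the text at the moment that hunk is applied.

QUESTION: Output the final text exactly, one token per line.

Hunk 1: at line 2 remove [wvjh,dhn,qjd] add [bzpc,hnwgg] -> 8 lines: httt uiy pxt bzpc hnwgg zfgk opr vkcb
Hunk 2: at line 1 remove [uiy,pxt,bzpc] add [fgldq,egv,lnzw] -> 8 lines: httt fgldq egv lnzw hnwgg zfgk opr vkcb
Hunk 3: at line 5 remove [zfgk] add [efif,thcfh,dngb] -> 10 lines: httt fgldq egv lnzw hnwgg efif thcfh dngb opr vkcb

Answer: httt
fgldq
egv
lnzw
hnwgg
efif
thcfh
dngb
opr
vkcb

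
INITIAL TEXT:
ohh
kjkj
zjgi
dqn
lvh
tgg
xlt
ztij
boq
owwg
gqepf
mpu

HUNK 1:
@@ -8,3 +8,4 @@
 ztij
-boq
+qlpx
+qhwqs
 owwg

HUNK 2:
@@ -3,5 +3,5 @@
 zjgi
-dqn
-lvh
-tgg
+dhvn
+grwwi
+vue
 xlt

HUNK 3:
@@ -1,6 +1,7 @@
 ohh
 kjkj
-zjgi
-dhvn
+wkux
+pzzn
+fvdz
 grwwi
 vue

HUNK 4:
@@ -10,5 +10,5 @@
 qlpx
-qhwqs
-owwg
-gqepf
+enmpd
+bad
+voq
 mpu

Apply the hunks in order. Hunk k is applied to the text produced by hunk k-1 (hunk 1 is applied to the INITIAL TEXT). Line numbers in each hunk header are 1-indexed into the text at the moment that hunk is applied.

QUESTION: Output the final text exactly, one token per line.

Answer: ohh
kjkj
wkux
pzzn
fvdz
grwwi
vue
xlt
ztij
qlpx
enmpd
bad
voq
mpu

Derivation:
Hunk 1: at line 8 remove [boq] add [qlpx,qhwqs] -> 13 lines: ohh kjkj zjgi dqn lvh tgg xlt ztij qlpx qhwqs owwg gqepf mpu
Hunk 2: at line 3 remove [dqn,lvh,tgg] add [dhvn,grwwi,vue] -> 13 lines: ohh kjkj zjgi dhvn grwwi vue xlt ztij qlpx qhwqs owwg gqepf mpu
Hunk 3: at line 1 remove [zjgi,dhvn] add [wkux,pzzn,fvdz] -> 14 lines: ohh kjkj wkux pzzn fvdz grwwi vue xlt ztij qlpx qhwqs owwg gqepf mpu
Hunk 4: at line 10 remove [qhwqs,owwg,gqepf] add [enmpd,bad,voq] -> 14 lines: ohh kjkj wkux pzzn fvdz grwwi vue xlt ztij qlpx enmpd bad voq mpu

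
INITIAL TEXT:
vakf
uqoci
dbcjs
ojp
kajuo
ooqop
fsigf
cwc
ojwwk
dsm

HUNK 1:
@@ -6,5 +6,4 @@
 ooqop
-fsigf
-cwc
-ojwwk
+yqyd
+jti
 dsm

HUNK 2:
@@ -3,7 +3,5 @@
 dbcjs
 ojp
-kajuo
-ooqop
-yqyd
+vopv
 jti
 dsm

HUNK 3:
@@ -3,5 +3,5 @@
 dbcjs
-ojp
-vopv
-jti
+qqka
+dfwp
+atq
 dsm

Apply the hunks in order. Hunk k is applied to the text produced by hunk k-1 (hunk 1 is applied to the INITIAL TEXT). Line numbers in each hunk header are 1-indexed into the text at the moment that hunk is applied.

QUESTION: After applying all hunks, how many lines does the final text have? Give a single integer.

Answer: 7

Derivation:
Hunk 1: at line 6 remove [fsigf,cwc,ojwwk] add [yqyd,jti] -> 9 lines: vakf uqoci dbcjs ojp kajuo ooqop yqyd jti dsm
Hunk 2: at line 3 remove [kajuo,ooqop,yqyd] add [vopv] -> 7 lines: vakf uqoci dbcjs ojp vopv jti dsm
Hunk 3: at line 3 remove [ojp,vopv,jti] add [qqka,dfwp,atq] -> 7 lines: vakf uqoci dbcjs qqka dfwp atq dsm
Final line count: 7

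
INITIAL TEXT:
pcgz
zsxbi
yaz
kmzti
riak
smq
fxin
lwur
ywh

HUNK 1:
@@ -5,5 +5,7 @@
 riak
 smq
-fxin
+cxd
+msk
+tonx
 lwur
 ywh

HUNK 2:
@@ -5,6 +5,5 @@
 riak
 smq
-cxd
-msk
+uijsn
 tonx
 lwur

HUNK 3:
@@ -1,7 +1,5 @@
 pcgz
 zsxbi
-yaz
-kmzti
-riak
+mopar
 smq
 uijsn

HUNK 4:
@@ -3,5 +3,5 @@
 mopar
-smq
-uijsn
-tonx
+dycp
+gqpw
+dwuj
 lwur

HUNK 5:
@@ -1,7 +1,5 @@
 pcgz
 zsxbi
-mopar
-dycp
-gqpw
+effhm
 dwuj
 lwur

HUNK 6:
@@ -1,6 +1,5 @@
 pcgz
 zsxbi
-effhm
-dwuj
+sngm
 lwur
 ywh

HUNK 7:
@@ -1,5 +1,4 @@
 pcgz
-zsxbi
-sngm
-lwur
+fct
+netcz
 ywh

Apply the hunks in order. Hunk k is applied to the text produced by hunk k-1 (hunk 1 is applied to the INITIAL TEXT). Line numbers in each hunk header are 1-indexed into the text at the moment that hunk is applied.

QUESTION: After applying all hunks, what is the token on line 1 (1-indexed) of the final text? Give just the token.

Answer: pcgz

Derivation:
Hunk 1: at line 5 remove [fxin] add [cxd,msk,tonx] -> 11 lines: pcgz zsxbi yaz kmzti riak smq cxd msk tonx lwur ywh
Hunk 2: at line 5 remove [cxd,msk] add [uijsn] -> 10 lines: pcgz zsxbi yaz kmzti riak smq uijsn tonx lwur ywh
Hunk 3: at line 1 remove [yaz,kmzti,riak] add [mopar] -> 8 lines: pcgz zsxbi mopar smq uijsn tonx lwur ywh
Hunk 4: at line 3 remove [smq,uijsn,tonx] add [dycp,gqpw,dwuj] -> 8 lines: pcgz zsxbi mopar dycp gqpw dwuj lwur ywh
Hunk 5: at line 1 remove [mopar,dycp,gqpw] add [effhm] -> 6 lines: pcgz zsxbi effhm dwuj lwur ywh
Hunk 6: at line 1 remove [effhm,dwuj] add [sngm] -> 5 lines: pcgz zsxbi sngm lwur ywh
Hunk 7: at line 1 remove [zsxbi,sngm,lwur] add [fct,netcz] -> 4 lines: pcgz fct netcz ywh
Final line 1: pcgz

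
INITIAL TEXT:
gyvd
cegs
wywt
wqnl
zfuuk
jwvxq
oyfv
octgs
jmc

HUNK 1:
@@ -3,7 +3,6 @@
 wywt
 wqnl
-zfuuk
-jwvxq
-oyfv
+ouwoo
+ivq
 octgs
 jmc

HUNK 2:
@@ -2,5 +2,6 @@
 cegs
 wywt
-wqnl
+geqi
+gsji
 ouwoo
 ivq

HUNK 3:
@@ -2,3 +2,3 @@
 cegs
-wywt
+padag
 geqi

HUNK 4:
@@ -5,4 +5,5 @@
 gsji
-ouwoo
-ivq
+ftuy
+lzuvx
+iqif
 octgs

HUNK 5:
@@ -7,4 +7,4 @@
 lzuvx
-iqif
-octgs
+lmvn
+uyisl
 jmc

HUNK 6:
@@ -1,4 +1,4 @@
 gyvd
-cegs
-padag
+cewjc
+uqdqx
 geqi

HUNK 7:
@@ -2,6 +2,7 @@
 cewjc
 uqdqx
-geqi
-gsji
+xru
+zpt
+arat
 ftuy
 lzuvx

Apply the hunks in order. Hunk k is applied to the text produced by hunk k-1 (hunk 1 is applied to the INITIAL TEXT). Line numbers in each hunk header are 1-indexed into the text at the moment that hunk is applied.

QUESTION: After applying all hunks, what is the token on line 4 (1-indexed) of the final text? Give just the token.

Answer: xru

Derivation:
Hunk 1: at line 3 remove [zfuuk,jwvxq,oyfv] add [ouwoo,ivq] -> 8 lines: gyvd cegs wywt wqnl ouwoo ivq octgs jmc
Hunk 2: at line 2 remove [wqnl] add [geqi,gsji] -> 9 lines: gyvd cegs wywt geqi gsji ouwoo ivq octgs jmc
Hunk 3: at line 2 remove [wywt] add [padag] -> 9 lines: gyvd cegs padag geqi gsji ouwoo ivq octgs jmc
Hunk 4: at line 5 remove [ouwoo,ivq] add [ftuy,lzuvx,iqif] -> 10 lines: gyvd cegs padag geqi gsji ftuy lzuvx iqif octgs jmc
Hunk 5: at line 7 remove [iqif,octgs] add [lmvn,uyisl] -> 10 lines: gyvd cegs padag geqi gsji ftuy lzuvx lmvn uyisl jmc
Hunk 6: at line 1 remove [cegs,padag] add [cewjc,uqdqx] -> 10 lines: gyvd cewjc uqdqx geqi gsji ftuy lzuvx lmvn uyisl jmc
Hunk 7: at line 2 remove [geqi,gsji] add [xru,zpt,arat] -> 11 lines: gyvd cewjc uqdqx xru zpt arat ftuy lzuvx lmvn uyisl jmc
Final line 4: xru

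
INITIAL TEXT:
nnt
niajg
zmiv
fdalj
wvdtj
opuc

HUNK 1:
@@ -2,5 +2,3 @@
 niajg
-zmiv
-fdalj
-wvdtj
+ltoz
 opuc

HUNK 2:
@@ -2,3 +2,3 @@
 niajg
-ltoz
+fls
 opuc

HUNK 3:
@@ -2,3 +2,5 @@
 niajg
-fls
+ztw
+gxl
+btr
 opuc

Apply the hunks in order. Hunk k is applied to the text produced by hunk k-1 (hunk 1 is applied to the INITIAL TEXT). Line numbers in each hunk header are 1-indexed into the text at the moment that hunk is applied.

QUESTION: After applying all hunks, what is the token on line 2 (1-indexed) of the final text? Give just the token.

Hunk 1: at line 2 remove [zmiv,fdalj,wvdtj] add [ltoz] -> 4 lines: nnt niajg ltoz opuc
Hunk 2: at line 2 remove [ltoz] add [fls] -> 4 lines: nnt niajg fls opuc
Hunk 3: at line 2 remove [fls] add [ztw,gxl,btr] -> 6 lines: nnt niajg ztw gxl btr opuc
Final line 2: niajg

Answer: niajg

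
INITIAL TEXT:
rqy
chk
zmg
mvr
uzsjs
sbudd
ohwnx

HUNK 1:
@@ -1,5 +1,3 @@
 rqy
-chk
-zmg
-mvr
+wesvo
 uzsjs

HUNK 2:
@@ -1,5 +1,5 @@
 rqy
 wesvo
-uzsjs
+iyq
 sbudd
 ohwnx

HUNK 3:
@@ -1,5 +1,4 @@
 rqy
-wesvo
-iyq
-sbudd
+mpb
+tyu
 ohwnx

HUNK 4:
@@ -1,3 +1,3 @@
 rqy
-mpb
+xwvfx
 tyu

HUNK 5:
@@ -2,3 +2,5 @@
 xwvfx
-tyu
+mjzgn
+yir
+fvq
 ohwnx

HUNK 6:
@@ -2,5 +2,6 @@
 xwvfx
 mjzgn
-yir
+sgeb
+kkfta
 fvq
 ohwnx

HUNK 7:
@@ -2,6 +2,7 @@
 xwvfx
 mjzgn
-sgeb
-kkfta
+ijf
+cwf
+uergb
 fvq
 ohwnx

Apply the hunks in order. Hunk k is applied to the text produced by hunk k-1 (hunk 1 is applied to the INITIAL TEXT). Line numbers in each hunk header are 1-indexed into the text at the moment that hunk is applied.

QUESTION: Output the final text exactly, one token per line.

Hunk 1: at line 1 remove [chk,zmg,mvr] add [wesvo] -> 5 lines: rqy wesvo uzsjs sbudd ohwnx
Hunk 2: at line 1 remove [uzsjs] add [iyq] -> 5 lines: rqy wesvo iyq sbudd ohwnx
Hunk 3: at line 1 remove [wesvo,iyq,sbudd] add [mpb,tyu] -> 4 lines: rqy mpb tyu ohwnx
Hunk 4: at line 1 remove [mpb] add [xwvfx] -> 4 lines: rqy xwvfx tyu ohwnx
Hunk 5: at line 2 remove [tyu] add [mjzgn,yir,fvq] -> 6 lines: rqy xwvfx mjzgn yir fvq ohwnx
Hunk 6: at line 2 remove [yir] add [sgeb,kkfta] -> 7 lines: rqy xwvfx mjzgn sgeb kkfta fvq ohwnx
Hunk 7: at line 2 remove [sgeb,kkfta] add [ijf,cwf,uergb] -> 8 lines: rqy xwvfx mjzgn ijf cwf uergb fvq ohwnx

Answer: rqy
xwvfx
mjzgn
ijf
cwf
uergb
fvq
ohwnx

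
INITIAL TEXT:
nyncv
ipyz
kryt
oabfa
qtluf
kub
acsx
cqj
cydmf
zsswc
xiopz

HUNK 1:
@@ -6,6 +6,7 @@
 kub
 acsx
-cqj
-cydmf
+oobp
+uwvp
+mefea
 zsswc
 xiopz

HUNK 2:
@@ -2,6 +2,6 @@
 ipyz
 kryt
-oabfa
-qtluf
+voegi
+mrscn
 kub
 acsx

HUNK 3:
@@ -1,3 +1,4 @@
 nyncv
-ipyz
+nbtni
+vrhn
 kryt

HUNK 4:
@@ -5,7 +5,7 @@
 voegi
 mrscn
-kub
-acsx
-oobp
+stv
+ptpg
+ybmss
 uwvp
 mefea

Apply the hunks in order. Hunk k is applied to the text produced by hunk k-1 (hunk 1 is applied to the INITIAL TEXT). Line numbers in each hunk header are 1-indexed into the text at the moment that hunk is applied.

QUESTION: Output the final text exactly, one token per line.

Answer: nyncv
nbtni
vrhn
kryt
voegi
mrscn
stv
ptpg
ybmss
uwvp
mefea
zsswc
xiopz

Derivation:
Hunk 1: at line 6 remove [cqj,cydmf] add [oobp,uwvp,mefea] -> 12 lines: nyncv ipyz kryt oabfa qtluf kub acsx oobp uwvp mefea zsswc xiopz
Hunk 2: at line 2 remove [oabfa,qtluf] add [voegi,mrscn] -> 12 lines: nyncv ipyz kryt voegi mrscn kub acsx oobp uwvp mefea zsswc xiopz
Hunk 3: at line 1 remove [ipyz] add [nbtni,vrhn] -> 13 lines: nyncv nbtni vrhn kryt voegi mrscn kub acsx oobp uwvp mefea zsswc xiopz
Hunk 4: at line 5 remove [kub,acsx,oobp] add [stv,ptpg,ybmss] -> 13 lines: nyncv nbtni vrhn kryt voegi mrscn stv ptpg ybmss uwvp mefea zsswc xiopz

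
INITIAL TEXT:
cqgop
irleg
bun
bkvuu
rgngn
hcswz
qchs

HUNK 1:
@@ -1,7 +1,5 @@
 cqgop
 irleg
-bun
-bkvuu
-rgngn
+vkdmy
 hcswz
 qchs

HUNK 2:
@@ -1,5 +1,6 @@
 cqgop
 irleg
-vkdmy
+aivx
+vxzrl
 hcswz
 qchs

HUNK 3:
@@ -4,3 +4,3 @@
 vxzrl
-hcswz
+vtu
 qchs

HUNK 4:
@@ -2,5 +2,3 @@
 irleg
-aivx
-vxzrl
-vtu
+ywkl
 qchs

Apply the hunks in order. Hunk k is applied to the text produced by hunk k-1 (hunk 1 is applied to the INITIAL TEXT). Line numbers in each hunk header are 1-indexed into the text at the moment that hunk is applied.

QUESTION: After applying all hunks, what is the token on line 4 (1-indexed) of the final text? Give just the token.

Hunk 1: at line 1 remove [bun,bkvuu,rgngn] add [vkdmy] -> 5 lines: cqgop irleg vkdmy hcswz qchs
Hunk 2: at line 1 remove [vkdmy] add [aivx,vxzrl] -> 6 lines: cqgop irleg aivx vxzrl hcswz qchs
Hunk 3: at line 4 remove [hcswz] add [vtu] -> 6 lines: cqgop irleg aivx vxzrl vtu qchs
Hunk 4: at line 2 remove [aivx,vxzrl,vtu] add [ywkl] -> 4 lines: cqgop irleg ywkl qchs
Final line 4: qchs

Answer: qchs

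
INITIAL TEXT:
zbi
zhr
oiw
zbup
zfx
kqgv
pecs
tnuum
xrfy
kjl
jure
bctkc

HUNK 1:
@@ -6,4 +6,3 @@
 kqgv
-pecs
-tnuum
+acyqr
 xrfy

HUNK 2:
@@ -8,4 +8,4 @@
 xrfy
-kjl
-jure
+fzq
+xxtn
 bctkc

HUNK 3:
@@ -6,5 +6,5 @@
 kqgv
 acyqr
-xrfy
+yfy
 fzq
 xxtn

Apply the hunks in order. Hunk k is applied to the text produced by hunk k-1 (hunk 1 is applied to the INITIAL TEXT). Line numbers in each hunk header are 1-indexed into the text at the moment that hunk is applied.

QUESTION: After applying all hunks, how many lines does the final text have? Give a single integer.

Hunk 1: at line 6 remove [pecs,tnuum] add [acyqr] -> 11 lines: zbi zhr oiw zbup zfx kqgv acyqr xrfy kjl jure bctkc
Hunk 2: at line 8 remove [kjl,jure] add [fzq,xxtn] -> 11 lines: zbi zhr oiw zbup zfx kqgv acyqr xrfy fzq xxtn bctkc
Hunk 3: at line 6 remove [xrfy] add [yfy] -> 11 lines: zbi zhr oiw zbup zfx kqgv acyqr yfy fzq xxtn bctkc
Final line count: 11

Answer: 11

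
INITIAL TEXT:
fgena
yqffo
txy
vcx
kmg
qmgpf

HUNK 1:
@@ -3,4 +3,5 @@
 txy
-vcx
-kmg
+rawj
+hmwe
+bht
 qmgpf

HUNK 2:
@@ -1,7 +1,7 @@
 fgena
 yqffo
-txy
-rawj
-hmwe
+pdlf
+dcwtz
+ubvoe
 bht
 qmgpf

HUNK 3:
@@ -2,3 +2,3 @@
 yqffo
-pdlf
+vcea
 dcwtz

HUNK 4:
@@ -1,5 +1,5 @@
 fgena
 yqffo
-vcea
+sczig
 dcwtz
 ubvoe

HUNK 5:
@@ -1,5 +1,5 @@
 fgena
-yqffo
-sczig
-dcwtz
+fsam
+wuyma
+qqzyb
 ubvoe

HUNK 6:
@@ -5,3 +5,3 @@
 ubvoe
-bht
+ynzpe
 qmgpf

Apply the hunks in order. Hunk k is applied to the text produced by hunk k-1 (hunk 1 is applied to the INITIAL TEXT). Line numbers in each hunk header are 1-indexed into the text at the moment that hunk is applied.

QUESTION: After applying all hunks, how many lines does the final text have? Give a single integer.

Answer: 7

Derivation:
Hunk 1: at line 3 remove [vcx,kmg] add [rawj,hmwe,bht] -> 7 lines: fgena yqffo txy rawj hmwe bht qmgpf
Hunk 2: at line 1 remove [txy,rawj,hmwe] add [pdlf,dcwtz,ubvoe] -> 7 lines: fgena yqffo pdlf dcwtz ubvoe bht qmgpf
Hunk 3: at line 2 remove [pdlf] add [vcea] -> 7 lines: fgena yqffo vcea dcwtz ubvoe bht qmgpf
Hunk 4: at line 1 remove [vcea] add [sczig] -> 7 lines: fgena yqffo sczig dcwtz ubvoe bht qmgpf
Hunk 5: at line 1 remove [yqffo,sczig,dcwtz] add [fsam,wuyma,qqzyb] -> 7 lines: fgena fsam wuyma qqzyb ubvoe bht qmgpf
Hunk 6: at line 5 remove [bht] add [ynzpe] -> 7 lines: fgena fsam wuyma qqzyb ubvoe ynzpe qmgpf
Final line count: 7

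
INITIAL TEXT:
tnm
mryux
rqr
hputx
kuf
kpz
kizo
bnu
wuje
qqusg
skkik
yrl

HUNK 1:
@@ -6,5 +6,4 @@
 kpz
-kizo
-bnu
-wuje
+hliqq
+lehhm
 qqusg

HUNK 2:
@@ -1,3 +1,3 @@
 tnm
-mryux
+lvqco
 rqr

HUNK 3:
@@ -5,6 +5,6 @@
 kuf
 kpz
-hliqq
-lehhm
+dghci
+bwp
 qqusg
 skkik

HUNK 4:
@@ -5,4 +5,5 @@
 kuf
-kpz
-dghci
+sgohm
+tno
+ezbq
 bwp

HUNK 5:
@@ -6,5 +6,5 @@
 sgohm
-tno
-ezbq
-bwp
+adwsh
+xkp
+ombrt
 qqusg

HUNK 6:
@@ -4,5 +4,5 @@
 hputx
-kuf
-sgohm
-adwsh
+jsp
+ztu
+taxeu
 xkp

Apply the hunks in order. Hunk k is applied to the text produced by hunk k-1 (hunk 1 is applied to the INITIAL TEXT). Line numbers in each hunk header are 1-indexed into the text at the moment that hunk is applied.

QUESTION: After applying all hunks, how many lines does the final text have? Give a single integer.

Answer: 12

Derivation:
Hunk 1: at line 6 remove [kizo,bnu,wuje] add [hliqq,lehhm] -> 11 lines: tnm mryux rqr hputx kuf kpz hliqq lehhm qqusg skkik yrl
Hunk 2: at line 1 remove [mryux] add [lvqco] -> 11 lines: tnm lvqco rqr hputx kuf kpz hliqq lehhm qqusg skkik yrl
Hunk 3: at line 5 remove [hliqq,lehhm] add [dghci,bwp] -> 11 lines: tnm lvqco rqr hputx kuf kpz dghci bwp qqusg skkik yrl
Hunk 4: at line 5 remove [kpz,dghci] add [sgohm,tno,ezbq] -> 12 lines: tnm lvqco rqr hputx kuf sgohm tno ezbq bwp qqusg skkik yrl
Hunk 5: at line 6 remove [tno,ezbq,bwp] add [adwsh,xkp,ombrt] -> 12 lines: tnm lvqco rqr hputx kuf sgohm adwsh xkp ombrt qqusg skkik yrl
Hunk 6: at line 4 remove [kuf,sgohm,adwsh] add [jsp,ztu,taxeu] -> 12 lines: tnm lvqco rqr hputx jsp ztu taxeu xkp ombrt qqusg skkik yrl
Final line count: 12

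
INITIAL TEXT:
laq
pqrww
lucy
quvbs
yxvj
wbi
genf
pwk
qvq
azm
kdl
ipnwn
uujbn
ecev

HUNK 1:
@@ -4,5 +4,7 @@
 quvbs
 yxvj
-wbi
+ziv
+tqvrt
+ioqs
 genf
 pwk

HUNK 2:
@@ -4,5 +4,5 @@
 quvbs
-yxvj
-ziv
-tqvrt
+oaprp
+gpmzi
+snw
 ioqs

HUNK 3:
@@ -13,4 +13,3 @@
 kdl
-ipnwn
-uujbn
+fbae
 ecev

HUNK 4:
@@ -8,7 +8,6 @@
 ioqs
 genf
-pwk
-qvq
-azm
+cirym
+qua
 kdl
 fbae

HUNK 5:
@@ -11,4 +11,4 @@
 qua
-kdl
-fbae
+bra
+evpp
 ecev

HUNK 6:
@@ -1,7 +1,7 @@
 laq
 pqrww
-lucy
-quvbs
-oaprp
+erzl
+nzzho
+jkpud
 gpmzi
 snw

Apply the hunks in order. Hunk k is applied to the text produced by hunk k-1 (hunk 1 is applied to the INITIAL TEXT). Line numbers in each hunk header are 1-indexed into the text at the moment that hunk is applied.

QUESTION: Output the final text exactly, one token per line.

Hunk 1: at line 4 remove [wbi] add [ziv,tqvrt,ioqs] -> 16 lines: laq pqrww lucy quvbs yxvj ziv tqvrt ioqs genf pwk qvq azm kdl ipnwn uujbn ecev
Hunk 2: at line 4 remove [yxvj,ziv,tqvrt] add [oaprp,gpmzi,snw] -> 16 lines: laq pqrww lucy quvbs oaprp gpmzi snw ioqs genf pwk qvq azm kdl ipnwn uujbn ecev
Hunk 3: at line 13 remove [ipnwn,uujbn] add [fbae] -> 15 lines: laq pqrww lucy quvbs oaprp gpmzi snw ioqs genf pwk qvq azm kdl fbae ecev
Hunk 4: at line 8 remove [pwk,qvq,azm] add [cirym,qua] -> 14 lines: laq pqrww lucy quvbs oaprp gpmzi snw ioqs genf cirym qua kdl fbae ecev
Hunk 5: at line 11 remove [kdl,fbae] add [bra,evpp] -> 14 lines: laq pqrww lucy quvbs oaprp gpmzi snw ioqs genf cirym qua bra evpp ecev
Hunk 6: at line 1 remove [lucy,quvbs,oaprp] add [erzl,nzzho,jkpud] -> 14 lines: laq pqrww erzl nzzho jkpud gpmzi snw ioqs genf cirym qua bra evpp ecev

Answer: laq
pqrww
erzl
nzzho
jkpud
gpmzi
snw
ioqs
genf
cirym
qua
bra
evpp
ecev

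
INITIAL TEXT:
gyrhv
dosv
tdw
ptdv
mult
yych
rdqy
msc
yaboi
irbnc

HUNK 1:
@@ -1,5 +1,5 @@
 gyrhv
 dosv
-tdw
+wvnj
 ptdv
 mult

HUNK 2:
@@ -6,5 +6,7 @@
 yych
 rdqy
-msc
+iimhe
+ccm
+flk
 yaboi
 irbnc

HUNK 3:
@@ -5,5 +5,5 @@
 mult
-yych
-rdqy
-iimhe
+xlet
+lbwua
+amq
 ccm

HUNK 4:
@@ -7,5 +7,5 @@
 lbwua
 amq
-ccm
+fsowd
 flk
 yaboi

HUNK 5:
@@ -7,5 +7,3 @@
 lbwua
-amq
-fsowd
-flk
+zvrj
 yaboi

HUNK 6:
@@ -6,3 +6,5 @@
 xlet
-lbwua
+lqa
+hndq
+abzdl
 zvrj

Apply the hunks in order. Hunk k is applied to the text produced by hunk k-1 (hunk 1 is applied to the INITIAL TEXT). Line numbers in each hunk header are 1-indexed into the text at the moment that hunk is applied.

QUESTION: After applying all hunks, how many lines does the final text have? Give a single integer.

Hunk 1: at line 1 remove [tdw] add [wvnj] -> 10 lines: gyrhv dosv wvnj ptdv mult yych rdqy msc yaboi irbnc
Hunk 2: at line 6 remove [msc] add [iimhe,ccm,flk] -> 12 lines: gyrhv dosv wvnj ptdv mult yych rdqy iimhe ccm flk yaboi irbnc
Hunk 3: at line 5 remove [yych,rdqy,iimhe] add [xlet,lbwua,amq] -> 12 lines: gyrhv dosv wvnj ptdv mult xlet lbwua amq ccm flk yaboi irbnc
Hunk 4: at line 7 remove [ccm] add [fsowd] -> 12 lines: gyrhv dosv wvnj ptdv mult xlet lbwua amq fsowd flk yaboi irbnc
Hunk 5: at line 7 remove [amq,fsowd,flk] add [zvrj] -> 10 lines: gyrhv dosv wvnj ptdv mult xlet lbwua zvrj yaboi irbnc
Hunk 6: at line 6 remove [lbwua] add [lqa,hndq,abzdl] -> 12 lines: gyrhv dosv wvnj ptdv mult xlet lqa hndq abzdl zvrj yaboi irbnc
Final line count: 12

Answer: 12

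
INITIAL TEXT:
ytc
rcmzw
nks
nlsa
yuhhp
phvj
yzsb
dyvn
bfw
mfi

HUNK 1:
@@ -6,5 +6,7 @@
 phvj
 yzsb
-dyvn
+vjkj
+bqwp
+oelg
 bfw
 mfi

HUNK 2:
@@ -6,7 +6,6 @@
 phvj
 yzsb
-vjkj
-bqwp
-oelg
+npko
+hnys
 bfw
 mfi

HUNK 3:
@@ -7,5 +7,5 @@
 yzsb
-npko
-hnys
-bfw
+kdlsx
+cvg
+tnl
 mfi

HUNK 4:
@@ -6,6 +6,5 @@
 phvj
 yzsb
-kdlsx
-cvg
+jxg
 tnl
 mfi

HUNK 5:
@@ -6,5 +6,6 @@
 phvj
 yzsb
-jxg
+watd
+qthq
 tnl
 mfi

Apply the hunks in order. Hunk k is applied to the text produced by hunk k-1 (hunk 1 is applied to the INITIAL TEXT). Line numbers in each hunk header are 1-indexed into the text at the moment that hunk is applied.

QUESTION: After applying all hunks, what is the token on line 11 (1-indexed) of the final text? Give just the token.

Answer: mfi

Derivation:
Hunk 1: at line 6 remove [dyvn] add [vjkj,bqwp,oelg] -> 12 lines: ytc rcmzw nks nlsa yuhhp phvj yzsb vjkj bqwp oelg bfw mfi
Hunk 2: at line 6 remove [vjkj,bqwp,oelg] add [npko,hnys] -> 11 lines: ytc rcmzw nks nlsa yuhhp phvj yzsb npko hnys bfw mfi
Hunk 3: at line 7 remove [npko,hnys,bfw] add [kdlsx,cvg,tnl] -> 11 lines: ytc rcmzw nks nlsa yuhhp phvj yzsb kdlsx cvg tnl mfi
Hunk 4: at line 6 remove [kdlsx,cvg] add [jxg] -> 10 lines: ytc rcmzw nks nlsa yuhhp phvj yzsb jxg tnl mfi
Hunk 5: at line 6 remove [jxg] add [watd,qthq] -> 11 lines: ytc rcmzw nks nlsa yuhhp phvj yzsb watd qthq tnl mfi
Final line 11: mfi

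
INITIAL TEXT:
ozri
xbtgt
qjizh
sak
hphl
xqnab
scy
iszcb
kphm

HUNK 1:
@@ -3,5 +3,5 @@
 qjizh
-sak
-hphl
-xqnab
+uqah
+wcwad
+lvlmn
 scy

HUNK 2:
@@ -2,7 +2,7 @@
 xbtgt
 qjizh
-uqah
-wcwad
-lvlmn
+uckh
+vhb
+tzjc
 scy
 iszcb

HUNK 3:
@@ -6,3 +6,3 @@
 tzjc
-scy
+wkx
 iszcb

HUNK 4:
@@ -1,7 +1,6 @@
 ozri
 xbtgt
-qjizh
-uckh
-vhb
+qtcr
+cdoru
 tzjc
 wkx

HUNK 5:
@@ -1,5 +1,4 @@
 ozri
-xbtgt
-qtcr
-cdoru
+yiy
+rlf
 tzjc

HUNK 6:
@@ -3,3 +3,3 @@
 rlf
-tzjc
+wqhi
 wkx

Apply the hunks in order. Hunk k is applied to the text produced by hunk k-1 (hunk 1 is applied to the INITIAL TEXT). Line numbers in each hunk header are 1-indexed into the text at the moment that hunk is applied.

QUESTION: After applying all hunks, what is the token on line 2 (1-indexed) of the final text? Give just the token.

Hunk 1: at line 3 remove [sak,hphl,xqnab] add [uqah,wcwad,lvlmn] -> 9 lines: ozri xbtgt qjizh uqah wcwad lvlmn scy iszcb kphm
Hunk 2: at line 2 remove [uqah,wcwad,lvlmn] add [uckh,vhb,tzjc] -> 9 lines: ozri xbtgt qjizh uckh vhb tzjc scy iszcb kphm
Hunk 3: at line 6 remove [scy] add [wkx] -> 9 lines: ozri xbtgt qjizh uckh vhb tzjc wkx iszcb kphm
Hunk 4: at line 1 remove [qjizh,uckh,vhb] add [qtcr,cdoru] -> 8 lines: ozri xbtgt qtcr cdoru tzjc wkx iszcb kphm
Hunk 5: at line 1 remove [xbtgt,qtcr,cdoru] add [yiy,rlf] -> 7 lines: ozri yiy rlf tzjc wkx iszcb kphm
Hunk 6: at line 3 remove [tzjc] add [wqhi] -> 7 lines: ozri yiy rlf wqhi wkx iszcb kphm
Final line 2: yiy

Answer: yiy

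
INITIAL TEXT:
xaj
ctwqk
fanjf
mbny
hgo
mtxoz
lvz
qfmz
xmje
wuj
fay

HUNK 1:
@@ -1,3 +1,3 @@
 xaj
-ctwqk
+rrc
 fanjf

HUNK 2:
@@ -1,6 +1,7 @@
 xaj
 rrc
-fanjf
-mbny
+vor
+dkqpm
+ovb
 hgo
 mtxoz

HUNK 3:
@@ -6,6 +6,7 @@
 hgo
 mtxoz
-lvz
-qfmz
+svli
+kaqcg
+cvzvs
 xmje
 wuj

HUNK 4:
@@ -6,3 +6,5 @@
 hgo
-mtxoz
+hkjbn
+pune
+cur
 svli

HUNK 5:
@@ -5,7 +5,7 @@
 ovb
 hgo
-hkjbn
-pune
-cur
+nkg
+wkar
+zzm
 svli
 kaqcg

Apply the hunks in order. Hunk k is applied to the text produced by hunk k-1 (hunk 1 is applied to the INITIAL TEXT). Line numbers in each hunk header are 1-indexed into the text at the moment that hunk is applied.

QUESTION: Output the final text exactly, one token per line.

Hunk 1: at line 1 remove [ctwqk] add [rrc] -> 11 lines: xaj rrc fanjf mbny hgo mtxoz lvz qfmz xmje wuj fay
Hunk 2: at line 1 remove [fanjf,mbny] add [vor,dkqpm,ovb] -> 12 lines: xaj rrc vor dkqpm ovb hgo mtxoz lvz qfmz xmje wuj fay
Hunk 3: at line 6 remove [lvz,qfmz] add [svli,kaqcg,cvzvs] -> 13 lines: xaj rrc vor dkqpm ovb hgo mtxoz svli kaqcg cvzvs xmje wuj fay
Hunk 4: at line 6 remove [mtxoz] add [hkjbn,pune,cur] -> 15 lines: xaj rrc vor dkqpm ovb hgo hkjbn pune cur svli kaqcg cvzvs xmje wuj fay
Hunk 5: at line 5 remove [hkjbn,pune,cur] add [nkg,wkar,zzm] -> 15 lines: xaj rrc vor dkqpm ovb hgo nkg wkar zzm svli kaqcg cvzvs xmje wuj fay

Answer: xaj
rrc
vor
dkqpm
ovb
hgo
nkg
wkar
zzm
svli
kaqcg
cvzvs
xmje
wuj
fay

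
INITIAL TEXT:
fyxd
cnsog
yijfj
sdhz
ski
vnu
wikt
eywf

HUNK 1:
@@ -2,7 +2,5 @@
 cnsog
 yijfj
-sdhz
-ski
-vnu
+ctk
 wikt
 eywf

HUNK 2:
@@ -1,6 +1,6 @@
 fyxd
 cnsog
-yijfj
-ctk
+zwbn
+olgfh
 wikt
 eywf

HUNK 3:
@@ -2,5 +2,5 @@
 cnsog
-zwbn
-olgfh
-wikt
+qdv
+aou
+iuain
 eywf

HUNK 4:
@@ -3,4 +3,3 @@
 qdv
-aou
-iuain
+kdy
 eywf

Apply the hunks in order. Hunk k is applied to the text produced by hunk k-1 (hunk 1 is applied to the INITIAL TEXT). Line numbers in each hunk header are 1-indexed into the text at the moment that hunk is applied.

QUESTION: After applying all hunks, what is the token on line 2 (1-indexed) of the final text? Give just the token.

Hunk 1: at line 2 remove [sdhz,ski,vnu] add [ctk] -> 6 lines: fyxd cnsog yijfj ctk wikt eywf
Hunk 2: at line 1 remove [yijfj,ctk] add [zwbn,olgfh] -> 6 lines: fyxd cnsog zwbn olgfh wikt eywf
Hunk 3: at line 2 remove [zwbn,olgfh,wikt] add [qdv,aou,iuain] -> 6 lines: fyxd cnsog qdv aou iuain eywf
Hunk 4: at line 3 remove [aou,iuain] add [kdy] -> 5 lines: fyxd cnsog qdv kdy eywf
Final line 2: cnsog

Answer: cnsog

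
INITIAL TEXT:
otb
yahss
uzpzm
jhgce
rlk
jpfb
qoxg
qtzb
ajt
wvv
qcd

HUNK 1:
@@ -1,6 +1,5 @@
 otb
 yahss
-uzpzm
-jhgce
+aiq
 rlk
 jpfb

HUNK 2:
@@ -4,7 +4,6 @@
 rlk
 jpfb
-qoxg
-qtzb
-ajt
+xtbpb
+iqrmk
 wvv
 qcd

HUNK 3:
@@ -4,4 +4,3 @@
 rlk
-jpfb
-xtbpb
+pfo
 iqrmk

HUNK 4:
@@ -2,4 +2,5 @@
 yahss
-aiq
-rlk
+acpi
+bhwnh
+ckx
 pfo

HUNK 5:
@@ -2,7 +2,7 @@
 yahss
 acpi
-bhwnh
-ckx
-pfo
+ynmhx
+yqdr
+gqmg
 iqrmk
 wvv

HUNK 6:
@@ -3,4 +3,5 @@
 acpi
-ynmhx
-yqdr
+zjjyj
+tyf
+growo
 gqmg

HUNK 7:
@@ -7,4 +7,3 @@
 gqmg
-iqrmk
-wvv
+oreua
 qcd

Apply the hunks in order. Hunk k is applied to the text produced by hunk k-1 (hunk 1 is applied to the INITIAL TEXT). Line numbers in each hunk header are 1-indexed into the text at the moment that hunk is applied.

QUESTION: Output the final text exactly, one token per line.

Hunk 1: at line 1 remove [uzpzm,jhgce] add [aiq] -> 10 lines: otb yahss aiq rlk jpfb qoxg qtzb ajt wvv qcd
Hunk 2: at line 4 remove [qoxg,qtzb,ajt] add [xtbpb,iqrmk] -> 9 lines: otb yahss aiq rlk jpfb xtbpb iqrmk wvv qcd
Hunk 3: at line 4 remove [jpfb,xtbpb] add [pfo] -> 8 lines: otb yahss aiq rlk pfo iqrmk wvv qcd
Hunk 4: at line 2 remove [aiq,rlk] add [acpi,bhwnh,ckx] -> 9 lines: otb yahss acpi bhwnh ckx pfo iqrmk wvv qcd
Hunk 5: at line 2 remove [bhwnh,ckx,pfo] add [ynmhx,yqdr,gqmg] -> 9 lines: otb yahss acpi ynmhx yqdr gqmg iqrmk wvv qcd
Hunk 6: at line 3 remove [ynmhx,yqdr] add [zjjyj,tyf,growo] -> 10 lines: otb yahss acpi zjjyj tyf growo gqmg iqrmk wvv qcd
Hunk 7: at line 7 remove [iqrmk,wvv] add [oreua] -> 9 lines: otb yahss acpi zjjyj tyf growo gqmg oreua qcd

Answer: otb
yahss
acpi
zjjyj
tyf
growo
gqmg
oreua
qcd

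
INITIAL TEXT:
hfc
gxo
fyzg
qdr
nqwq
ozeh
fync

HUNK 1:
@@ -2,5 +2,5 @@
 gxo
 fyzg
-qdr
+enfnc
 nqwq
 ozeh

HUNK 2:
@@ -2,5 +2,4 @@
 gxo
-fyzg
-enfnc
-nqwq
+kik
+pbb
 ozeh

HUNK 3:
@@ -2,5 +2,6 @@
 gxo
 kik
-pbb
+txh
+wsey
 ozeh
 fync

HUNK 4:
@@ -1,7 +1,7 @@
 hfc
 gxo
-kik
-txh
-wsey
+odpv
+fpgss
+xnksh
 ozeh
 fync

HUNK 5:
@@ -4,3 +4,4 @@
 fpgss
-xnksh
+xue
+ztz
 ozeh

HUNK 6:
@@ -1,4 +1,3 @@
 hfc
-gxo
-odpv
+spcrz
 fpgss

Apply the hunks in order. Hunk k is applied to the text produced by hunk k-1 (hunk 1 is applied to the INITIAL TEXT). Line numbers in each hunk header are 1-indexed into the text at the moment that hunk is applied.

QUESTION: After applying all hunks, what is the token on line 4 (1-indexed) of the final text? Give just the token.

Answer: xue

Derivation:
Hunk 1: at line 2 remove [qdr] add [enfnc] -> 7 lines: hfc gxo fyzg enfnc nqwq ozeh fync
Hunk 2: at line 2 remove [fyzg,enfnc,nqwq] add [kik,pbb] -> 6 lines: hfc gxo kik pbb ozeh fync
Hunk 3: at line 2 remove [pbb] add [txh,wsey] -> 7 lines: hfc gxo kik txh wsey ozeh fync
Hunk 4: at line 1 remove [kik,txh,wsey] add [odpv,fpgss,xnksh] -> 7 lines: hfc gxo odpv fpgss xnksh ozeh fync
Hunk 5: at line 4 remove [xnksh] add [xue,ztz] -> 8 lines: hfc gxo odpv fpgss xue ztz ozeh fync
Hunk 6: at line 1 remove [gxo,odpv] add [spcrz] -> 7 lines: hfc spcrz fpgss xue ztz ozeh fync
Final line 4: xue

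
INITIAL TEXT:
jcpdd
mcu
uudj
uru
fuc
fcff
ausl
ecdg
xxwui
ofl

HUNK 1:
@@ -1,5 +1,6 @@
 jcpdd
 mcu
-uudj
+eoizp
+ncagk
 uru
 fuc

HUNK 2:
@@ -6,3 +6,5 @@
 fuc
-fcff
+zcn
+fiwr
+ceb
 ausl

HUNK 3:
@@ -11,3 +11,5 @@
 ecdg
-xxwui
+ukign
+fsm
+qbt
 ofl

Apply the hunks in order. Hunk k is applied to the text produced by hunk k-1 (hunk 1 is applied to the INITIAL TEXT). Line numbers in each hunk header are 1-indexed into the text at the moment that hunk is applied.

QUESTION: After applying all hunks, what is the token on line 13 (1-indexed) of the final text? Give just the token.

Answer: fsm

Derivation:
Hunk 1: at line 1 remove [uudj] add [eoizp,ncagk] -> 11 lines: jcpdd mcu eoizp ncagk uru fuc fcff ausl ecdg xxwui ofl
Hunk 2: at line 6 remove [fcff] add [zcn,fiwr,ceb] -> 13 lines: jcpdd mcu eoizp ncagk uru fuc zcn fiwr ceb ausl ecdg xxwui ofl
Hunk 3: at line 11 remove [xxwui] add [ukign,fsm,qbt] -> 15 lines: jcpdd mcu eoizp ncagk uru fuc zcn fiwr ceb ausl ecdg ukign fsm qbt ofl
Final line 13: fsm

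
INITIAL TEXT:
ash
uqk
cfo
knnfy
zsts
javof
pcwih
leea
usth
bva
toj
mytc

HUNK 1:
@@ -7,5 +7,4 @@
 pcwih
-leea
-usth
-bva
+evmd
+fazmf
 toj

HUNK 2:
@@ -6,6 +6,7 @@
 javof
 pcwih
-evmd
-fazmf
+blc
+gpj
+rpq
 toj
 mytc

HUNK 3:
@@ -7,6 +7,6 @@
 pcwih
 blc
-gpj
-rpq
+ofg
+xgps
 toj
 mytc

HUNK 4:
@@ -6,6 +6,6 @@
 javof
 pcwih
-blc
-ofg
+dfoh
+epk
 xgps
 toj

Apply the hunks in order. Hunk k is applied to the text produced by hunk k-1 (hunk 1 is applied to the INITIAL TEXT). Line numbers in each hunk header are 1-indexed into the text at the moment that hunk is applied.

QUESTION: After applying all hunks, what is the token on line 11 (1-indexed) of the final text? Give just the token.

Answer: toj

Derivation:
Hunk 1: at line 7 remove [leea,usth,bva] add [evmd,fazmf] -> 11 lines: ash uqk cfo knnfy zsts javof pcwih evmd fazmf toj mytc
Hunk 2: at line 6 remove [evmd,fazmf] add [blc,gpj,rpq] -> 12 lines: ash uqk cfo knnfy zsts javof pcwih blc gpj rpq toj mytc
Hunk 3: at line 7 remove [gpj,rpq] add [ofg,xgps] -> 12 lines: ash uqk cfo knnfy zsts javof pcwih blc ofg xgps toj mytc
Hunk 4: at line 6 remove [blc,ofg] add [dfoh,epk] -> 12 lines: ash uqk cfo knnfy zsts javof pcwih dfoh epk xgps toj mytc
Final line 11: toj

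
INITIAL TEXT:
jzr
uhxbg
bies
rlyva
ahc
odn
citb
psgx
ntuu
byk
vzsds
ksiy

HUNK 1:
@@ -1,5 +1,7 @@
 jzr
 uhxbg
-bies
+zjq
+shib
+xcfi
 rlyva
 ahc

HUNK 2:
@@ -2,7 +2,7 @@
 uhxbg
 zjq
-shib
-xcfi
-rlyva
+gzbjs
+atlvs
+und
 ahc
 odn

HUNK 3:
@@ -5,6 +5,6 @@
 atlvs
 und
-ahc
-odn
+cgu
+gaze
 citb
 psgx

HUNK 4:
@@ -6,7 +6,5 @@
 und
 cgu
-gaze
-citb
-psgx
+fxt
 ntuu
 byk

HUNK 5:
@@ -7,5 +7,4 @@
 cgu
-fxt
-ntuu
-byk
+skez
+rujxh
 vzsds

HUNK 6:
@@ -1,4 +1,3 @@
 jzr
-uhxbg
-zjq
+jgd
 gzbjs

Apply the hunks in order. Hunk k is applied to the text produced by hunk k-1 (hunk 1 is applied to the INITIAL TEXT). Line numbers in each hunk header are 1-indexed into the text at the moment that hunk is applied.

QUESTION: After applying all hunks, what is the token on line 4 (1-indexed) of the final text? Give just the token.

Hunk 1: at line 1 remove [bies] add [zjq,shib,xcfi] -> 14 lines: jzr uhxbg zjq shib xcfi rlyva ahc odn citb psgx ntuu byk vzsds ksiy
Hunk 2: at line 2 remove [shib,xcfi,rlyva] add [gzbjs,atlvs,und] -> 14 lines: jzr uhxbg zjq gzbjs atlvs und ahc odn citb psgx ntuu byk vzsds ksiy
Hunk 3: at line 5 remove [ahc,odn] add [cgu,gaze] -> 14 lines: jzr uhxbg zjq gzbjs atlvs und cgu gaze citb psgx ntuu byk vzsds ksiy
Hunk 4: at line 6 remove [gaze,citb,psgx] add [fxt] -> 12 lines: jzr uhxbg zjq gzbjs atlvs und cgu fxt ntuu byk vzsds ksiy
Hunk 5: at line 7 remove [fxt,ntuu,byk] add [skez,rujxh] -> 11 lines: jzr uhxbg zjq gzbjs atlvs und cgu skez rujxh vzsds ksiy
Hunk 6: at line 1 remove [uhxbg,zjq] add [jgd] -> 10 lines: jzr jgd gzbjs atlvs und cgu skez rujxh vzsds ksiy
Final line 4: atlvs

Answer: atlvs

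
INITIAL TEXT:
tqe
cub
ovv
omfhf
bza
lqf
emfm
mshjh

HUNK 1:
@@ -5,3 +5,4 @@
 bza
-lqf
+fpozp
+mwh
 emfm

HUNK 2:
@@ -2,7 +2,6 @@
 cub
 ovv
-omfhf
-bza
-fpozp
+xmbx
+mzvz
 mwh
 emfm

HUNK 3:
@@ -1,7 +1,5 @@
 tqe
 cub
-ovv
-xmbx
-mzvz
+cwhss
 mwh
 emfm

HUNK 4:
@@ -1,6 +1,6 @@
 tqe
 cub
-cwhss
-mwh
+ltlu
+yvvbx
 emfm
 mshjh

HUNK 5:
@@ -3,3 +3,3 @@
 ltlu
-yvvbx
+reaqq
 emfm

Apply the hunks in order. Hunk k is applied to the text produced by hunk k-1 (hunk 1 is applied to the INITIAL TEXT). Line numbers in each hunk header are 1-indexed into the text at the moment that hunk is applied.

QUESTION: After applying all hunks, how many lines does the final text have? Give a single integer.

Answer: 6

Derivation:
Hunk 1: at line 5 remove [lqf] add [fpozp,mwh] -> 9 lines: tqe cub ovv omfhf bza fpozp mwh emfm mshjh
Hunk 2: at line 2 remove [omfhf,bza,fpozp] add [xmbx,mzvz] -> 8 lines: tqe cub ovv xmbx mzvz mwh emfm mshjh
Hunk 3: at line 1 remove [ovv,xmbx,mzvz] add [cwhss] -> 6 lines: tqe cub cwhss mwh emfm mshjh
Hunk 4: at line 1 remove [cwhss,mwh] add [ltlu,yvvbx] -> 6 lines: tqe cub ltlu yvvbx emfm mshjh
Hunk 5: at line 3 remove [yvvbx] add [reaqq] -> 6 lines: tqe cub ltlu reaqq emfm mshjh
Final line count: 6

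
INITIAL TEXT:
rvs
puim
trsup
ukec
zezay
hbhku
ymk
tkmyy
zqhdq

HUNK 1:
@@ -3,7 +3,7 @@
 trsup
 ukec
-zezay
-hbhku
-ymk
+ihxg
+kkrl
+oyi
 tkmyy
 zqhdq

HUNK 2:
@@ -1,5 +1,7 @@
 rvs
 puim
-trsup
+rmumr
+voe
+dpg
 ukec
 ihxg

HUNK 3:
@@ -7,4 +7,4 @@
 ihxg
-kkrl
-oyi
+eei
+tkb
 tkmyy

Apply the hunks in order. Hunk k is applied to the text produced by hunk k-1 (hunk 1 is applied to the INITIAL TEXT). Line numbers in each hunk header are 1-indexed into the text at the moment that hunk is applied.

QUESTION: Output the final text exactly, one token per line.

Hunk 1: at line 3 remove [zezay,hbhku,ymk] add [ihxg,kkrl,oyi] -> 9 lines: rvs puim trsup ukec ihxg kkrl oyi tkmyy zqhdq
Hunk 2: at line 1 remove [trsup] add [rmumr,voe,dpg] -> 11 lines: rvs puim rmumr voe dpg ukec ihxg kkrl oyi tkmyy zqhdq
Hunk 3: at line 7 remove [kkrl,oyi] add [eei,tkb] -> 11 lines: rvs puim rmumr voe dpg ukec ihxg eei tkb tkmyy zqhdq

Answer: rvs
puim
rmumr
voe
dpg
ukec
ihxg
eei
tkb
tkmyy
zqhdq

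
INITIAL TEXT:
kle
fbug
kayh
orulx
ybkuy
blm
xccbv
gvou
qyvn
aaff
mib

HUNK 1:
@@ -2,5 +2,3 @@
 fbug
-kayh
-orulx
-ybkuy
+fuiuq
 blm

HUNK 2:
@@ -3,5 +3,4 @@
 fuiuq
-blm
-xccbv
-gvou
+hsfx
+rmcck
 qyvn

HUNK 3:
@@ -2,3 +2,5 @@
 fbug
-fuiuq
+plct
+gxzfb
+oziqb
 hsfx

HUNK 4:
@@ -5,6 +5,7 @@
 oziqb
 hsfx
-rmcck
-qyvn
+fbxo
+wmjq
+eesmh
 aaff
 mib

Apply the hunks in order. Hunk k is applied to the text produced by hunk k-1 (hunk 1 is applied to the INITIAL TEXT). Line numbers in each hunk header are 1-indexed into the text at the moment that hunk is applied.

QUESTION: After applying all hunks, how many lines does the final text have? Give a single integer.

Answer: 11

Derivation:
Hunk 1: at line 2 remove [kayh,orulx,ybkuy] add [fuiuq] -> 9 lines: kle fbug fuiuq blm xccbv gvou qyvn aaff mib
Hunk 2: at line 3 remove [blm,xccbv,gvou] add [hsfx,rmcck] -> 8 lines: kle fbug fuiuq hsfx rmcck qyvn aaff mib
Hunk 3: at line 2 remove [fuiuq] add [plct,gxzfb,oziqb] -> 10 lines: kle fbug plct gxzfb oziqb hsfx rmcck qyvn aaff mib
Hunk 4: at line 5 remove [rmcck,qyvn] add [fbxo,wmjq,eesmh] -> 11 lines: kle fbug plct gxzfb oziqb hsfx fbxo wmjq eesmh aaff mib
Final line count: 11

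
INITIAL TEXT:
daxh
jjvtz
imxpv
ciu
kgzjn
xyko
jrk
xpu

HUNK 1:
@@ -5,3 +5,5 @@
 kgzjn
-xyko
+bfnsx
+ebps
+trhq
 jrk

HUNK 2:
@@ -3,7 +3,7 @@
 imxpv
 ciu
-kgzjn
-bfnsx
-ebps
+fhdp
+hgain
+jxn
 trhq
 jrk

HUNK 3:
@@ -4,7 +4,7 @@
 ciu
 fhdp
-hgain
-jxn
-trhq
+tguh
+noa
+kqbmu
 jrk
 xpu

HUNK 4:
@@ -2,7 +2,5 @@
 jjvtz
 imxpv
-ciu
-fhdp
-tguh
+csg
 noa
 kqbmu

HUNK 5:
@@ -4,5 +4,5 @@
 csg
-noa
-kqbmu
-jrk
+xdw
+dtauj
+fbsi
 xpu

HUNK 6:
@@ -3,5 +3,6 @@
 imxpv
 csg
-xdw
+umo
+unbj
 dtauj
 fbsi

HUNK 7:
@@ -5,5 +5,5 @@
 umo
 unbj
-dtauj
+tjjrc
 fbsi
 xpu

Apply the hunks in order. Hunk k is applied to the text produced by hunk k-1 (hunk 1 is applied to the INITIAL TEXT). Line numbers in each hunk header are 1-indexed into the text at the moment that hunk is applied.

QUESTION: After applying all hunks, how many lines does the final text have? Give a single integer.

Hunk 1: at line 5 remove [xyko] add [bfnsx,ebps,trhq] -> 10 lines: daxh jjvtz imxpv ciu kgzjn bfnsx ebps trhq jrk xpu
Hunk 2: at line 3 remove [kgzjn,bfnsx,ebps] add [fhdp,hgain,jxn] -> 10 lines: daxh jjvtz imxpv ciu fhdp hgain jxn trhq jrk xpu
Hunk 3: at line 4 remove [hgain,jxn,trhq] add [tguh,noa,kqbmu] -> 10 lines: daxh jjvtz imxpv ciu fhdp tguh noa kqbmu jrk xpu
Hunk 4: at line 2 remove [ciu,fhdp,tguh] add [csg] -> 8 lines: daxh jjvtz imxpv csg noa kqbmu jrk xpu
Hunk 5: at line 4 remove [noa,kqbmu,jrk] add [xdw,dtauj,fbsi] -> 8 lines: daxh jjvtz imxpv csg xdw dtauj fbsi xpu
Hunk 6: at line 3 remove [xdw] add [umo,unbj] -> 9 lines: daxh jjvtz imxpv csg umo unbj dtauj fbsi xpu
Hunk 7: at line 5 remove [dtauj] add [tjjrc] -> 9 lines: daxh jjvtz imxpv csg umo unbj tjjrc fbsi xpu
Final line count: 9

Answer: 9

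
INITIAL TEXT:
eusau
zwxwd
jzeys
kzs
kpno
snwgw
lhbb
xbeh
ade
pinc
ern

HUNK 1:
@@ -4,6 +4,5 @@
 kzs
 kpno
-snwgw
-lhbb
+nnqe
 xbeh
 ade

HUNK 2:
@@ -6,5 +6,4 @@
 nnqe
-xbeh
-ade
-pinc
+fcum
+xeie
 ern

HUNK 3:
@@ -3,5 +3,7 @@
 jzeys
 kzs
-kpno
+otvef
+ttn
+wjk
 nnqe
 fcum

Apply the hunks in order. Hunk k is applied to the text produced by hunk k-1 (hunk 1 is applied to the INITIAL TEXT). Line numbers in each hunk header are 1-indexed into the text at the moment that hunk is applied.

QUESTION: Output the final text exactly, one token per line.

Hunk 1: at line 4 remove [snwgw,lhbb] add [nnqe] -> 10 lines: eusau zwxwd jzeys kzs kpno nnqe xbeh ade pinc ern
Hunk 2: at line 6 remove [xbeh,ade,pinc] add [fcum,xeie] -> 9 lines: eusau zwxwd jzeys kzs kpno nnqe fcum xeie ern
Hunk 3: at line 3 remove [kpno] add [otvef,ttn,wjk] -> 11 lines: eusau zwxwd jzeys kzs otvef ttn wjk nnqe fcum xeie ern

Answer: eusau
zwxwd
jzeys
kzs
otvef
ttn
wjk
nnqe
fcum
xeie
ern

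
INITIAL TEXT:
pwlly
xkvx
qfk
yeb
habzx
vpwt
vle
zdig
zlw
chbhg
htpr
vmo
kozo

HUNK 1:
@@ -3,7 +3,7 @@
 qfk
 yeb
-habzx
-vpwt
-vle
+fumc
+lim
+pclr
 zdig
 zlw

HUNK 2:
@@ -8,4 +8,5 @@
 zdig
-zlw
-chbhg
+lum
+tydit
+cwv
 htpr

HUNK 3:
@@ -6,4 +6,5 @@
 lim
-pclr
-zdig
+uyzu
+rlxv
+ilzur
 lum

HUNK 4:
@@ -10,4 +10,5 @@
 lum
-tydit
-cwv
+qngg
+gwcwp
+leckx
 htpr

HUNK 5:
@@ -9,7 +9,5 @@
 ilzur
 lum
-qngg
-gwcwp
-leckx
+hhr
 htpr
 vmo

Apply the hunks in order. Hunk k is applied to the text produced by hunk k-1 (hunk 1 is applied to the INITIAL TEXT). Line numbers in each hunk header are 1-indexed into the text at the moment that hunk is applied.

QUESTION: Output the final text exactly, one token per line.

Answer: pwlly
xkvx
qfk
yeb
fumc
lim
uyzu
rlxv
ilzur
lum
hhr
htpr
vmo
kozo

Derivation:
Hunk 1: at line 3 remove [habzx,vpwt,vle] add [fumc,lim,pclr] -> 13 lines: pwlly xkvx qfk yeb fumc lim pclr zdig zlw chbhg htpr vmo kozo
Hunk 2: at line 8 remove [zlw,chbhg] add [lum,tydit,cwv] -> 14 lines: pwlly xkvx qfk yeb fumc lim pclr zdig lum tydit cwv htpr vmo kozo
Hunk 3: at line 6 remove [pclr,zdig] add [uyzu,rlxv,ilzur] -> 15 lines: pwlly xkvx qfk yeb fumc lim uyzu rlxv ilzur lum tydit cwv htpr vmo kozo
Hunk 4: at line 10 remove [tydit,cwv] add [qngg,gwcwp,leckx] -> 16 lines: pwlly xkvx qfk yeb fumc lim uyzu rlxv ilzur lum qngg gwcwp leckx htpr vmo kozo
Hunk 5: at line 9 remove [qngg,gwcwp,leckx] add [hhr] -> 14 lines: pwlly xkvx qfk yeb fumc lim uyzu rlxv ilzur lum hhr htpr vmo kozo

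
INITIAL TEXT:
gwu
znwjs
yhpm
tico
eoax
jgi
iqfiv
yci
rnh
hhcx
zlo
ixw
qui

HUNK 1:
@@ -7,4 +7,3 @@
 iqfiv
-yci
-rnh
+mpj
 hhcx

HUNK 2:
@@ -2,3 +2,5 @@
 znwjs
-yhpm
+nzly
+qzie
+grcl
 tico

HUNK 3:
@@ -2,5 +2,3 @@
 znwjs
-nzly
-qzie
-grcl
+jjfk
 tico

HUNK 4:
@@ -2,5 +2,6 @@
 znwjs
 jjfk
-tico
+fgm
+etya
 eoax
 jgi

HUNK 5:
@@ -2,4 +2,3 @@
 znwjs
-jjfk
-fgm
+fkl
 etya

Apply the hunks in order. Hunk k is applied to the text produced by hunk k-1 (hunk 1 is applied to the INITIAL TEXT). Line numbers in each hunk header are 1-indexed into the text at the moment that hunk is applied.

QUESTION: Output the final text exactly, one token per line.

Hunk 1: at line 7 remove [yci,rnh] add [mpj] -> 12 lines: gwu znwjs yhpm tico eoax jgi iqfiv mpj hhcx zlo ixw qui
Hunk 2: at line 2 remove [yhpm] add [nzly,qzie,grcl] -> 14 lines: gwu znwjs nzly qzie grcl tico eoax jgi iqfiv mpj hhcx zlo ixw qui
Hunk 3: at line 2 remove [nzly,qzie,grcl] add [jjfk] -> 12 lines: gwu znwjs jjfk tico eoax jgi iqfiv mpj hhcx zlo ixw qui
Hunk 4: at line 2 remove [tico] add [fgm,etya] -> 13 lines: gwu znwjs jjfk fgm etya eoax jgi iqfiv mpj hhcx zlo ixw qui
Hunk 5: at line 2 remove [jjfk,fgm] add [fkl] -> 12 lines: gwu znwjs fkl etya eoax jgi iqfiv mpj hhcx zlo ixw qui

Answer: gwu
znwjs
fkl
etya
eoax
jgi
iqfiv
mpj
hhcx
zlo
ixw
qui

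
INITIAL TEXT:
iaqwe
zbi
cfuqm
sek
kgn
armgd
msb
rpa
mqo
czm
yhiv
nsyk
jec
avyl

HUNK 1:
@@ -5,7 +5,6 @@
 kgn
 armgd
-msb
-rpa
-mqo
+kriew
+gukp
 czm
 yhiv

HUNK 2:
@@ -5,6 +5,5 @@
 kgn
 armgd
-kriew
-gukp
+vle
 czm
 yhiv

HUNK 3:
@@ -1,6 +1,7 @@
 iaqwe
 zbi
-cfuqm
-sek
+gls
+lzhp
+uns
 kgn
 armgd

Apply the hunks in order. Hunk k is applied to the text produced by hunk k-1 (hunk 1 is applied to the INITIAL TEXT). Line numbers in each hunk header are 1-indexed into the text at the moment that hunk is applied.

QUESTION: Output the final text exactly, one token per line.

Answer: iaqwe
zbi
gls
lzhp
uns
kgn
armgd
vle
czm
yhiv
nsyk
jec
avyl

Derivation:
Hunk 1: at line 5 remove [msb,rpa,mqo] add [kriew,gukp] -> 13 lines: iaqwe zbi cfuqm sek kgn armgd kriew gukp czm yhiv nsyk jec avyl
Hunk 2: at line 5 remove [kriew,gukp] add [vle] -> 12 lines: iaqwe zbi cfuqm sek kgn armgd vle czm yhiv nsyk jec avyl
Hunk 3: at line 1 remove [cfuqm,sek] add [gls,lzhp,uns] -> 13 lines: iaqwe zbi gls lzhp uns kgn armgd vle czm yhiv nsyk jec avyl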